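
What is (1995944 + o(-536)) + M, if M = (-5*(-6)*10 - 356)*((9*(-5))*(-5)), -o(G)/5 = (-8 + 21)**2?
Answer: 1982499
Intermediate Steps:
o(G) = -845 (o(G) = -5*(-8 + 21)**2 = -5*13**2 = -5*169 = -845)
M = -12600 (M = (30*10 - 356)*(-45*(-5)) = (300 - 356)*225 = -56*225 = -12600)
(1995944 + o(-536)) + M = (1995944 - 845) - 12600 = 1995099 - 12600 = 1982499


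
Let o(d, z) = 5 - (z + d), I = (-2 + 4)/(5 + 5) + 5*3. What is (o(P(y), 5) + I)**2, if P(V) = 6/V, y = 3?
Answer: 4356/25 ≈ 174.24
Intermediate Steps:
I = 76/5 (I = 2/10 + 15 = 2*(1/10) + 15 = 1/5 + 15 = 76/5 ≈ 15.200)
o(d, z) = 5 - d - z (o(d, z) = 5 - (d + z) = 5 + (-d - z) = 5 - d - z)
(o(P(y), 5) + I)**2 = ((5 - 6/3 - 1*5) + 76/5)**2 = ((5 - 6/3 - 5) + 76/5)**2 = ((5 - 1*2 - 5) + 76/5)**2 = ((5 - 2 - 5) + 76/5)**2 = (-2 + 76/5)**2 = (66/5)**2 = 4356/25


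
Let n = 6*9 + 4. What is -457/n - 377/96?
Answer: -32869/2784 ≈ -11.806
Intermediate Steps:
n = 58 (n = 54 + 4 = 58)
-457/n - 377/96 = -457/58 - 377/96 = -32869/2784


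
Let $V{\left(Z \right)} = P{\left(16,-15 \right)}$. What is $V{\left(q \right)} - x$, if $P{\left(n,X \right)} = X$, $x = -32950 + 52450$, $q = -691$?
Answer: $-19515$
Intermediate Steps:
$x = 19500$
$V{\left(Z \right)} = -15$
$V{\left(q \right)} - x = -15 - 19500 = -19515$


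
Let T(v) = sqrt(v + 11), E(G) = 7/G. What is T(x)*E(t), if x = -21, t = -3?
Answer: -7*I*sqrt(10)/3 ≈ -7.3786*I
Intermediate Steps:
T(v) = sqrt(11 + v)
T(x)*E(t) = sqrt(11 - 21)*(7/(-3)) = sqrt(-10)*(7*(-1/3)) = (I*sqrt(10))*(-7/3) = -7*I*sqrt(10)/3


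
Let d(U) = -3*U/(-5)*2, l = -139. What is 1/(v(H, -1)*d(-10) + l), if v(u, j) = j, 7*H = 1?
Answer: -1/127 ≈ -0.0078740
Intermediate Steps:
H = 1/7 (H = (1/7)*1 = 1/7 ≈ 0.14286)
d(U) = 6*U/5 (d(U) = -3*U*(-1)/5*2 = -(-3)*U/5*2 = (3*U/5)*2 = 6*U/5)
1/(v(H, -1)*d(-10) + l) = 1/(-6*(-10)/5 - 139) = 1/(-1*(-12) - 139) = 1/(12 - 139) = 1/(-127) = -1/127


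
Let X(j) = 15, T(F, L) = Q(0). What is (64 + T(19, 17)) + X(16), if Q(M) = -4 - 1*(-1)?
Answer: 76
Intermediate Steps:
Q(M) = -3 (Q(M) = -4 + 1 = -3)
T(F, L) = -3
(64 + T(19, 17)) + X(16) = (64 - 3) + 15 = 61 + 15 = 76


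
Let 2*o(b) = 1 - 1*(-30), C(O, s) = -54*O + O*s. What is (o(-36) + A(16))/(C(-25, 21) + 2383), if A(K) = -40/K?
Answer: 13/3208 ≈ 0.0040524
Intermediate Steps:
o(b) = 31/2 (o(b) = (1 - 1*(-30))/2 = (1 + 30)/2 = (½)*31 = 31/2)
(o(-36) + A(16))/(C(-25, 21) + 2383) = (31/2 - 40/16)/(-25*(-54 + 21) + 2383) = (31/2 - 40*1/16)/(-25*(-33) + 2383) = (31/2 - 5/2)/(825 + 2383) = 13/3208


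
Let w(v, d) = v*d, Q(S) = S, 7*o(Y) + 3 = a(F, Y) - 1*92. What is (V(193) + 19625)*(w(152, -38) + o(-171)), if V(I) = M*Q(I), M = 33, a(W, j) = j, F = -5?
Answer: -151129116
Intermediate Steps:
o(Y) = -95/7 + Y/7 (o(Y) = -3/7 + (Y - 1*92)/7 = -3/7 + (Y - 92)/7 = -3/7 + (-92 + Y)/7 = -3/7 + (-92/7 + Y/7) = -95/7 + Y/7)
V(I) = 33*I
w(v, d) = d*v
(V(193) + 19625)*(w(152, -38) + o(-171)) = (33*193 + 19625)*(-38*152 + (-95/7 + (⅐)*(-171))) = (6369 + 19625)*(-5776 + (-95/7 - 171/7)) = 25994*(-5776 - 38) = 25994*(-5814) = -151129116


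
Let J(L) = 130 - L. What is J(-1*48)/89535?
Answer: 178/89535 ≈ 0.0019880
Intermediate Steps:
J(-1*48)/89535 = (130 - (-1)*48)/89535 = (130 - 1*(-48))*(1/89535) = (130 + 48)*(1/89535) = 178*(1/89535) = 178/89535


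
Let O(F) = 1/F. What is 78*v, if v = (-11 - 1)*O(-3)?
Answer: 312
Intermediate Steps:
v = 4 (v = (-11 - 1)/(-3) = -12*(-⅓) = 4)
78*v = 78*4 = 312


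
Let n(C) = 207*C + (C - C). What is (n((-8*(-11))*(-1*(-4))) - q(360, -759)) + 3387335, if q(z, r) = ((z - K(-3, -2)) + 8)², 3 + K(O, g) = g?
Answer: 3321070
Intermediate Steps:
K(O, g) = -3 + g
q(z, r) = (13 + z)² (q(z, r) = ((z - (-3 - 2)) + 8)² = ((z - 1*(-5)) + 8)² = ((z + 5) + 8)² = ((5 + z) + 8)² = (13 + z)²)
n(C) = 207*C (n(C) = 207*C + 0 = 207*C)
(n((-8*(-11))*(-1*(-4))) - q(360, -759)) + 3387335 = (207*((-8*(-11))*(-1*(-4))) - (13 + 360)²) + 3387335 = (207*(88*4) - 1*373²) + 3387335 = (207*352 - 1*139129) + 3387335 = (72864 - 139129) + 3387335 = -66265 + 3387335 = 3321070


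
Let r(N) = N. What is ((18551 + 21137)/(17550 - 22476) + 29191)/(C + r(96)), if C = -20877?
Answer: -71877589/51183603 ≈ -1.4043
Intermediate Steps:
((18551 + 21137)/(17550 - 22476) + 29191)/(C + r(96)) = ((18551 + 21137)/(17550 - 22476) + 29191)/(-20877 + 96) = (39688/(-4926) + 29191)/(-20781) = (39688*(-1/4926) + 29191)*(-1/20781) = (-19844/2463 + 29191)*(-1/20781) = (71877589/2463)*(-1/20781) = -71877589/51183603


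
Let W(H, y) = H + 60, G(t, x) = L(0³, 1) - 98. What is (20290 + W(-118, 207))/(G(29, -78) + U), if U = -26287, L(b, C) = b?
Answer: -6744/8795 ≈ -0.76680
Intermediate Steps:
G(t, x) = -98 (G(t, x) = 0³ - 98 = 0 - 98 = -98)
W(H, y) = 60 + H
(20290 + W(-118, 207))/(G(29, -78) + U) = (20290 + (60 - 118))/(-98 - 26287) = (20290 - 58)/(-26385) = 20232*(-1/26385) = -6744/8795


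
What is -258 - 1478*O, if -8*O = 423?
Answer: 311565/4 ≈ 77891.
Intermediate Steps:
O = -423/8 (O = -1/8*423 = -423/8 ≈ -52.875)
-258 - 1478*O = -258 - 1478*(-423/8) = -258 + 312597/4 = 311565/4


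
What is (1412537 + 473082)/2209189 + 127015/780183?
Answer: 1751728029112/1723571701587 ≈ 1.0163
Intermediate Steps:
(1412537 + 473082)/2209189 + 127015/780183 = 1885619*(1/2209189) + 127015*(1/780183) = 1885619/2209189 + 127015/780183 = 1751728029112/1723571701587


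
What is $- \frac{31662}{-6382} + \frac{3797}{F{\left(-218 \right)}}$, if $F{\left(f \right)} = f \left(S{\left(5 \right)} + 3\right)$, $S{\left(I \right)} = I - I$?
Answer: $- \frac{1762753}{2086914} \approx -0.84467$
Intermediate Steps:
$S{\left(I \right)} = 0$
$F{\left(f \right)} = 3 f$ ($F{\left(f \right)} = f \left(0 + 3\right) = f 3 = 3 f$)
$- \frac{31662}{-6382} + \frac{3797}{F{\left(-218 \right)}} = - \frac{31662}{-6382} + \frac{3797}{3 \left(-218\right)} = \left(-31662\right) \left(- \frac{1}{6382}\right) + \frac{3797}{-654} = \frac{15831}{3191} + 3797 \left(- \frac{1}{654}\right) = \frac{15831}{3191} - \frac{3797}{654} = - \frac{1762753}{2086914}$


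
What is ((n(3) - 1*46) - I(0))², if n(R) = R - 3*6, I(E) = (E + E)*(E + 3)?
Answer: 3721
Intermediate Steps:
I(E) = 2*E*(3 + E) (I(E) = (2*E)*(3 + E) = 2*E*(3 + E))
n(R) = -18 + R (n(R) = R - 18 = -18 + R)
((n(3) - 1*46) - I(0))² = (((-18 + 3) - 1*46) - 2*0*(3 + 0))² = ((-15 - 46) - 2*0*3)² = (-61 - 1*0)² = (-61 + 0)² = (-61)² = 3721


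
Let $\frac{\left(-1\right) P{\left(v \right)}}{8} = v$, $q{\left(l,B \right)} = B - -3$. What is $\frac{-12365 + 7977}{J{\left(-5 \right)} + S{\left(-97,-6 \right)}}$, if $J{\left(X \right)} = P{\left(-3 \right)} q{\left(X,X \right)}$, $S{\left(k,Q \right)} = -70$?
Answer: $\frac{2194}{59} \approx 37.186$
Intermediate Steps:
$q{\left(l,B \right)} = 3 + B$ ($q{\left(l,B \right)} = B + 3 = 3 + B$)
$P{\left(v \right)} = - 8 v$
$J{\left(X \right)} = 72 + 24 X$ ($J{\left(X \right)} = \left(-8\right) \left(-3\right) \left(3 + X\right) = 24 \left(3 + X\right) = 72 + 24 X$)
$\frac{-12365 + 7977}{J{\left(-5 \right)} + S{\left(-97,-6 \right)}} = \frac{-12365 + 7977}{\left(72 + 24 \left(-5\right)\right) - 70} = - \frac{4388}{\left(72 - 120\right) - 70} = - \frac{4388}{-48 - 70} = - \frac{4388}{-118} = \left(-4388\right) \left(- \frac{1}{118}\right) = \frac{2194}{59}$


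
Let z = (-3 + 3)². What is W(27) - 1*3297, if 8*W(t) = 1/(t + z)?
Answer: -712151/216 ≈ -3297.0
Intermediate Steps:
z = 0 (z = 0² = 0)
W(t) = 1/(8*t) (W(t) = 1/(8*(t + 0)) = 1/(8*t))
W(27) - 1*3297 = (⅛)/27 - 1*3297 = (⅛)*(1/27) - 3297 = 1/216 - 3297 = -712151/216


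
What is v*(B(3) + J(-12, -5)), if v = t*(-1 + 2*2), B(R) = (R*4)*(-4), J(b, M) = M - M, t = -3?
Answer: 432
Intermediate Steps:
J(b, M) = 0
B(R) = -16*R (B(R) = (4*R)*(-4) = -16*R)
v = -9 (v = -3*(-1 + 2*2) = -3*(-1 + 4) = -3*3 = -9)
v*(B(3) + J(-12, -5)) = -9*(-16*3 + 0) = -9*(-48 + 0) = -9*(-48) = 432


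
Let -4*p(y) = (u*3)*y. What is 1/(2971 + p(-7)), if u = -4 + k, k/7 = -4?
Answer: 1/2803 ≈ 0.00035676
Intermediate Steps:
k = -28 (k = 7*(-4) = -28)
u = -32 (u = -4 - 28 = -32)
p(y) = 24*y (p(y) = -(-32*3)*y/4 = -(-24)*y = 24*y)
1/(2971 + p(-7)) = 1/(2971 + 24*(-7)) = 1/(2971 - 168) = 1/2803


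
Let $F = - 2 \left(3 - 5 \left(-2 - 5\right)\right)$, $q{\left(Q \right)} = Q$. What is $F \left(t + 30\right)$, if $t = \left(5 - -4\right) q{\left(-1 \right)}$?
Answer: $-1596$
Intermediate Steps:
$t = -9$ ($t = \left(5 - -4\right) \left(-1\right) = \left(5 + 4\right) \left(-1\right) = 9 \left(-1\right) = -9$)
$F = -76$ ($F = - 2 \left(3 - -35\right) = - 2 \left(3 + 35\right) = \left(-2\right) 38 = -76$)
$F \left(t + 30\right) = - 76 \left(-9 + 30\right) = \left(-76\right) 21 = -1596$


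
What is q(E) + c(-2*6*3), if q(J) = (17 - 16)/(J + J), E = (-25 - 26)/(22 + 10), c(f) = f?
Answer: -1852/51 ≈ -36.314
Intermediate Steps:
E = -51/32 ≈ -1.5938
q(J) = 1/(2*J)
q(E) + c(-2*6*3) = 1/(2*(-51/32)) - 2*6*3 = (1/2)*(-32/51) - 12*3 = -16/51 - 36 = -1852/51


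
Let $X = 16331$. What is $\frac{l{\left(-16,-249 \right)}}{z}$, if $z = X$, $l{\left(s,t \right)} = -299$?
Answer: $- \frac{299}{16331} \approx -0.018309$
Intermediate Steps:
$z = 16331$
$\frac{l{\left(-16,-249 \right)}}{z} = - \frac{299}{16331}$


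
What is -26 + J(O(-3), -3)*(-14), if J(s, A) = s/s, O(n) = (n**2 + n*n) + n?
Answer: -40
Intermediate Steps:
O(n) = n + 2*n**2 (O(n) = (n**2 + n**2) + n = 2*n**2 + n = n + 2*n**2)
J(s, A) = 1
-26 + J(O(-3), -3)*(-14) = -26 + 1*(-14) = -26 - 14 = -40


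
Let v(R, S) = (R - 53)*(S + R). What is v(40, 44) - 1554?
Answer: -2646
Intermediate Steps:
v(R, S) = (-53 + R)*(R + S)
v(40, 44) - 1554 = (40**2 - 53*40 - 53*44 + 40*44) - 1554 = (1600 - 2120 - 2332 + 1760) - 1554 = -1092 - 1554 = -2646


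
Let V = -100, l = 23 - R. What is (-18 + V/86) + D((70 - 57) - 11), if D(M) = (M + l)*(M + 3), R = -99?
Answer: 25836/43 ≈ 600.84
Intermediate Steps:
l = 122 (l = 23 - 1*(-99) = 23 + 99 = 122)
D(M) = (3 + M)*(122 + M) (D(M) = (M + 122)*(M + 3) = (122 + M)*(3 + M) = (3 + M)*(122 + M))
(-18 + V/86) + D((70 - 57) - 11) = (-18 - 100/86) + (366 + ((70 - 57) - 11)² + 125*((70 - 57) - 11)) = (-18 - 100*1/86) + (366 + (13 - 11)² + 125*(13 - 11)) = (-18 - 50/43) + (366 + 2² + 125*2) = -824/43 + (366 + 4 + 250) = -824/43 + 620 = 25836/43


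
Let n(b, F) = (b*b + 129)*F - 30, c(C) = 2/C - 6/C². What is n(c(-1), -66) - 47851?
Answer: -60619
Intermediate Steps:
c(C) = -6/C² + 2/C (c(C) = 2/C - 6/C² = -6/C² + 2/C)
n(b, F) = -30 + F*(129 + b²) (n(b, F) = (b² + 129)*F - 30 = (129 + b²)*F - 30 = F*(129 + b²) - 30 = -30 + F*(129 + b²))
n(c(-1), -66) - 47851 = (-30 + 129*(-66) - 66*4*(-3 - 1)²) - 47851 = (-30 - 8514 - 66*(2*1*(-4))²) - 47851 = (-30 - 8514 - 66*(-8)²) - 47851 = (-30 - 8514 - 66*64) - 47851 = (-30 - 8514 - 4224) - 47851 = -12768 - 47851 = -60619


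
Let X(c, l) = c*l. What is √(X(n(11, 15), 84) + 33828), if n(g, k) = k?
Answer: 4*√2193 ≈ 187.32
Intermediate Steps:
√(X(n(11, 15), 84) + 33828) = √(15*84 + 33828) = √(1260 + 33828) = √35088 = 4*√2193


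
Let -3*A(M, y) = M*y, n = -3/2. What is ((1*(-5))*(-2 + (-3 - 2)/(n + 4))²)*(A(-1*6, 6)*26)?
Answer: -24960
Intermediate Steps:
n = -3/2 (n = -3*½ = -3/2 ≈ -1.5000)
A(M, y) = -M*y/3
((1*(-5))*(-2 + (-3 - 2)/(n + 4))²)*(A(-1*6, 6)*26) = ((1*(-5))*(-2 + (-3 - 2)/(-3/2 + 4))²)*(-⅓*(-1*6)*6*26) = (-5*(-2 - 5/5/2)²)*(-⅓*(-6)*6*26) = (-5*(-2 - 5*⅖)²)*(12*26) = -5*(-2 - 2)²*312 = -5*(-4)²*312 = -5*16*312 = -80*312 = -24960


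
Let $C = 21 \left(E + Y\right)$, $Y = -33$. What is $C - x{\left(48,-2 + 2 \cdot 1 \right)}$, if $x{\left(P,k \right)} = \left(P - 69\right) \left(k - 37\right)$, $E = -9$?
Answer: $-1659$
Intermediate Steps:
$x{\left(P,k \right)} = \left(-69 + P\right) \left(-37 + k\right)$
$C = -882$ ($C = 21 \left(-9 - 33\right) = 21 \left(-42\right) = -882$)
$C - x{\left(48,-2 + 2 \cdot 1 \right)} = -882 - \left(2553 - 69 \left(-2 + 2 \cdot 1\right) - 1776 + 48 \left(-2 + 2 \cdot 1\right)\right) = -882 - \left(2553 - 69 \left(-2 + 2\right) - 1776 + 48 \left(-2 + 2\right)\right) = -882 - \left(2553 - 0 - 1776 + 48 \cdot 0\right) = -882 - \left(2553 + 0 - 1776 + 0\right) = -882 - 777 = -1659$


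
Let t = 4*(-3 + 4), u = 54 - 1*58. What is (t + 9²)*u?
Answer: -340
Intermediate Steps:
u = -4 (u = 54 - 58 = -4)
t = 4 (t = 4*1 = 4)
(t + 9²)*u = (4 + 9²)*(-4) = (4 + 81)*(-4) = 85*(-4) = -340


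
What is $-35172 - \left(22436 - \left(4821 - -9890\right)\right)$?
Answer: $-42897$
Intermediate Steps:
$-35172 - \left(22436 - \left(4821 - -9890\right)\right) = -35172 - \left(22436 - \left(4821 + 9890\right)\right) = -35172 - \left(22436 - 14711\right) = -35172 - 7725 = -42897$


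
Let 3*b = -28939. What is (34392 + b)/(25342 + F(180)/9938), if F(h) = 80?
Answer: 368883653/377773314 ≈ 0.97647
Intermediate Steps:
b = -28939/3 (b = (⅓)*(-28939) = -28939/3 ≈ -9646.3)
(34392 + b)/(25342 + F(180)/9938) = (34392 - 28939/3)/(25342 + 80/9938) = 74237/(3*(25342 + 80*(1/9938))) = 74237/(3*(25342 + 40/4969)) = 74237/(3*(125924438/4969)) = (74237/3)*(4969/125924438) = 368883653/377773314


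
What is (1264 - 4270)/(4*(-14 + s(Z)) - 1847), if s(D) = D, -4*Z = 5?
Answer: 167/106 ≈ 1.5755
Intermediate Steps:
Z = -5/4 (Z = -1/4*5 = -5/4 ≈ -1.2500)
(1264 - 4270)/(4*(-14 + s(Z)) - 1847) = (1264 - 4270)/(4*(-14 - 5/4) - 1847) = -3006/(4*(-61/4) - 1847) = -3006/(-61 - 1847) = -3006/(-1908) = -3006*(-1/1908) = 167/106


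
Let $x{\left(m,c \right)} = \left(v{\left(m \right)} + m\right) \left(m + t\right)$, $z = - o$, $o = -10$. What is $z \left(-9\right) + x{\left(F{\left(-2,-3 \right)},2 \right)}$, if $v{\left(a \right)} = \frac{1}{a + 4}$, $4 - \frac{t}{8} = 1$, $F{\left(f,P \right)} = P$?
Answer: $-132$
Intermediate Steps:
$t = 24$ ($t = 32 - 8 = 24$)
$v{\left(a \right)} = \frac{1}{4 + a}$
$z = 10$ ($z = \left(-1\right) \left(-10\right) = 10$)
$x{\left(m,c \right)} = \left(24 + m\right) \left(m + \frac{1}{4 + m}\right)$ ($x{\left(m,c \right)} = \left(\frac{1}{4 + m} + m\right) \left(m + 24\right) = \left(m + \frac{1}{4 + m}\right) \left(24 + m\right) = \left(24 + m\right) \left(m + \frac{1}{4 + m}\right)$)
$z \left(-9\right) + x{\left(F{\left(-2,-3 \right)},2 \right)} = 10 \left(-9\right) + \frac{24 - 3 - 3 \left(4 - 3\right) \left(24 - 3\right)}{4 - 3} = -90 + \frac{24 - 3 - 3 \cdot 21}{1} = -90 + 1 \left(24 - 3 - 63\right) = -90 + 1 \left(-42\right) = -90 - 42 = -132$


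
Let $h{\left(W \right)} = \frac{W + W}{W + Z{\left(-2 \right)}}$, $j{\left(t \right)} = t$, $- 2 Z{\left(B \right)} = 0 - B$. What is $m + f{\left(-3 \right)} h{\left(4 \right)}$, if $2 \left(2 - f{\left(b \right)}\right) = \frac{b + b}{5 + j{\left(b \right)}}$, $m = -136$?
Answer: $- \frac{380}{3} \approx -126.67$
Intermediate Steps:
$Z{\left(B \right)} = \frac{B}{2}$ ($Z{\left(B \right)} = - \frac{0 - B}{2} = - \frac{\left(-1\right) B}{2} = \frac{B}{2}$)
$h{\left(W \right)} = \frac{2 W}{-1 + W}$ ($h{\left(W \right)} = \frac{W + W}{W + \frac{1}{2} \left(-2\right)} = \frac{2 W}{W - 1} = \frac{2 W}{-1 + W}$)
$f{\left(b \right)} = 2 - \frac{b}{5 + b}$ ($f{\left(b \right)} = 2 - \frac{\left(b + b\right) \frac{1}{5 + b}}{2} = 2 - \frac{2 b \frac{1}{5 + b}}{2} = 2 - \frac{b}{5 + b}$)
$m + f{\left(-3 \right)} h{\left(4 \right)} = -136 + \frac{10 - 3}{5 - 3} \cdot 2 \cdot 4 \frac{1}{-1 + 4} = -136 + \frac{1}{2} \cdot 7 \cdot 2 \cdot 4 \cdot \frac{1}{3} = -136 + \frac{7}{2} \cdot \frac{8}{3} = -136 + \frac{28}{3} = - \frac{380}{3}$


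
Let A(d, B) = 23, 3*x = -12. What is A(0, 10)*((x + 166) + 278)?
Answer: 10120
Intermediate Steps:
x = -4 (x = (⅓)*(-12) = -4)
A(0, 10)*((x + 166) + 278) = 23*((-4 + 166) + 278) = 23*(162 + 278) = 23*440 = 10120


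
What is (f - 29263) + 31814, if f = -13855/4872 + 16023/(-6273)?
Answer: 8644314265/3395784 ≈ 2545.6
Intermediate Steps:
f = -18330719/3395784 (f = -13855*1/4872 + 16023*(-1/6273) = -13855/4872 - 5341/2091 = -18330719/3395784 ≈ -5.3981)
(f - 29263) + 31814 = (-18330719/3395784 - 29263) + 31814 = -99389157911/3395784 + 31814 = 8644314265/3395784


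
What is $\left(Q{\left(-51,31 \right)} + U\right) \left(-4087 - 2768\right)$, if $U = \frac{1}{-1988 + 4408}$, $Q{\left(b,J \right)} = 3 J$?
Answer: $- \frac{308558631}{484} \approx -6.3752 \cdot 10^{5}$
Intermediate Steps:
$U = \frac{1}{2420} \approx 0.00041322$
$\left(Q{\left(-51,31 \right)} + U\right) \left(-4087 - 2768\right) = \left(3 \cdot 31 + \frac{1}{2420}\right) \left(-4087 - 2768\right) = \left(93 + \frac{1}{2420}\right) \left(-6855\right) = \frac{225061}{2420} \left(-6855\right) = - \frac{308558631}{484}$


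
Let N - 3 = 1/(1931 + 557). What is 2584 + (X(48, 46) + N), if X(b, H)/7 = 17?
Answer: 6732529/2488 ≈ 2706.0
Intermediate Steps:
X(b, H) = 119 (X(b, H) = 7*17 = 119)
N = 7465/2488 (N = 3 + 1/(1931 + 557) = 3 + 1/2488 = 7465/2488 ≈ 3.0004)
2584 + (X(48, 46) + N) = 2584 + (119 + 7465/2488) = 2584 + 303537/2488 = 6732529/2488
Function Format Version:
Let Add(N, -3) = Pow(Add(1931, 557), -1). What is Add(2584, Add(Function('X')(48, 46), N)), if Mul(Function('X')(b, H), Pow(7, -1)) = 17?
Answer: Rational(6732529, 2488) ≈ 2706.0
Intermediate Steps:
Function('X')(b, H) = 119 (Function('X')(b, H) = Mul(7, 17) = 119)
N = Rational(7465, 2488) (N = Add(3, Pow(Add(1931, 557), -1)) = Add(3, Pow(2488, -1)) = Add(3, Rational(1, 2488)) = Rational(7465, 2488) ≈ 3.0004)
Add(2584, Add(Function('X')(48, 46), N)) = Add(2584, Add(119, Rational(7465, 2488))) = Add(2584, Rational(303537, 2488)) = Rational(6732529, 2488)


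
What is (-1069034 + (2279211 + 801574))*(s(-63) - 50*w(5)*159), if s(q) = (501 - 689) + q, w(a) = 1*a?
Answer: -80472051751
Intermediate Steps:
w(a) = a
s(q) = -188 + q
(-1069034 + (2279211 + 801574))*(s(-63) - 50*w(5)*159) = (-1069034 + (2279211 + 801574))*((-188 - 63) - 50*5*159) = (-1069034 + 3080785)*(-251 - 250*159) = 2011751*(-251 - 39750) = 2011751*(-40001) = -80472051751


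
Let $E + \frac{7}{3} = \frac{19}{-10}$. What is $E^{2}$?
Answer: $\frac{16129}{900} \approx 17.921$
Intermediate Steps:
$E = - \frac{127}{30}$ ($E = - \frac{7}{3} + \frac{19}{-10} = - \frac{7}{3} + 19 \left(- \frac{1}{10}\right) = - \frac{7}{3} - \frac{19}{10} = - \frac{127}{30} \approx -4.2333$)
$E^{2} = \left(- \frac{127}{30}\right)^{2} = \frac{16129}{900}$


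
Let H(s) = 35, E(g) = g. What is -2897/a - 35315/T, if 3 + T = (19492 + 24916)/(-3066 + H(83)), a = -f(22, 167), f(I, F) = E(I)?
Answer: 358552461/168146 ≈ 2132.4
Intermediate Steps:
f(I, F) = I
a = -22 (a = -1*22 = -22)
T = -7643/433 (T = -3 + (19492 + 24916)/(-3066 + 35) = -3 + 44408/(-3031) = -3 + 44408*(-1/3031) = -3 - 6344/433 = -7643/433 ≈ -17.651)
-2897/a - 35315/T = -2897/(-22) - 35315/(-7643/433) = -2897*(-1/22) - 35315*(-433/7643) = 2897/22 + 15291395/7643 = 358552461/168146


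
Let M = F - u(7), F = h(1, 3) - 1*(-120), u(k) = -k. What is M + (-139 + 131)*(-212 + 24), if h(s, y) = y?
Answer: 1634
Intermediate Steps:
F = 123 (F = 3 - 1*(-120) = 3 + 120 = 123)
M = 130 (M = 123 - (-1)*7 = 123 - 1*(-7) = 123 + 7 = 130)
M + (-139 + 131)*(-212 + 24) = 130 + (-139 + 131)*(-212 + 24) = 130 - 8*(-188) = 130 + 1504 = 1634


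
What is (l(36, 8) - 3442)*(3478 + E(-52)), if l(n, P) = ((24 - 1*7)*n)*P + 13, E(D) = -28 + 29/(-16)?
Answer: 80935857/16 ≈ 5.0585e+6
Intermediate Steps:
E(D) = -477/16 (E(D) = -28 + 29*(-1/16) = -28 - 29/16 = -477/16)
l(n, P) = 13 + 17*P*n (l(n, P) = ((24 - 7)*n)*P + 13 = (17*n)*P + 13 = 17*P*n + 13 = 13 + 17*P*n)
(l(36, 8) - 3442)*(3478 + E(-52)) = ((13 + 17*8*36) - 3442)*(3478 - 477/16) = ((13 + 4896) - 3442)*(55171/16) = (4909 - 3442)*(55171/16) = 1467*(55171/16) = 80935857/16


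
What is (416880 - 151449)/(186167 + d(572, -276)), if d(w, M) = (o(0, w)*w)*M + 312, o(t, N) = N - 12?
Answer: -265431/88221841 ≈ -0.0030087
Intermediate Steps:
o(t, N) = -12 + N
d(w, M) = 312 + M*w*(-12 + w) (d(w, M) = ((-12 + w)*w)*M + 312 = (w*(-12 + w))*M + 312 = M*w*(-12 + w) + 312 = 312 + M*w*(-12 + w))
(416880 - 151449)/(186167 + d(572, -276)) = (416880 - 151449)/(186167 + (312 - 276*572*(-12 + 572))) = 265431/(186167 + (312 - 276*572*560)) = 265431/(186167 + (312 - 88408320)) = 265431/(186167 - 88408008) = 265431/(-88221841) = 265431*(-1/88221841) = -265431/88221841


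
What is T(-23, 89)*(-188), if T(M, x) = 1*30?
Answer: -5640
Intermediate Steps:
T(M, x) = 30
T(-23, 89)*(-188) = 30*(-188) = -5640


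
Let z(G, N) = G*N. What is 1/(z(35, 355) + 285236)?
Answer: 1/297661 ≈ 3.3595e-6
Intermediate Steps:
1/(z(35, 355) + 285236) = 1/(35*355 + 285236) = 1/(12425 + 285236) = 1/297661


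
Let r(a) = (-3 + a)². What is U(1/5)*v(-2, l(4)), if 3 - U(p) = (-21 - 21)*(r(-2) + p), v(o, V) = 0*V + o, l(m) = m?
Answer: -10614/5 ≈ -2122.8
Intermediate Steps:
v(o, V) = o (v(o, V) = 0 + o = o)
U(p) = 1053 + 42*p (U(p) = 3 - (-21 - 21)*((-3 - 2)² + p) = 3 - (-42)*((-5)² + p) = 3 - (-42)*(25 + p) = 3 - (-1050 - 42*p) = 3 + (1050 + 42*p) = 1053 + 42*p)
U(1/5)*v(-2, l(4)) = (1053 + 42/5)*(-2) = (5307/5)*(-2) = -10614/5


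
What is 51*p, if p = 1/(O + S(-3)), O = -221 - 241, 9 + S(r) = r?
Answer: -17/158 ≈ -0.10759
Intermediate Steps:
S(r) = -9 + r
O = -462
p = -1/474 (p = 1/(-462 + (-9 - 3)) = 1/(-462 - 12) = 1/(-474) = -1/474 ≈ -0.0021097)
51*p = 51*(-1/474) = -17/158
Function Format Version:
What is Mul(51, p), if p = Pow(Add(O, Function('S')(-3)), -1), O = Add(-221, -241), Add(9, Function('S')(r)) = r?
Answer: Rational(-17, 158) ≈ -0.10759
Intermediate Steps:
Function('S')(r) = Add(-9, r)
O = -462
p = Rational(-1, 474) (p = Pow(Add(-462, Add(-9, -3)), -1) = Pow(Add(-462, -12), -1) = Pow(-474, -1) = Rational(-1, 474) ≈ -0.0021097)
Mul(51, p) = Mul(51, Rational(-1, 474)) = Rational(-17, 158)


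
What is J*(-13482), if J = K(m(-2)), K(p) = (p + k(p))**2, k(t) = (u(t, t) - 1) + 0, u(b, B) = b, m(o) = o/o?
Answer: -13482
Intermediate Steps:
m(o) = 1
k(t) = -1 + t (k(t) = (t - 1) + 0 = (-1 + t) + 0 = -1 + t)
K(p) = (-1 + 2*p)**2 (K(p) = (p + (-1 + p))**2 = (-1 + 2*p)**2)
J = 1 (J = (-1 + 2*1)**2 = (-1 + 2)**2 = 1**2 = 1)
J*(-13482) = 1*(-13482) = -13482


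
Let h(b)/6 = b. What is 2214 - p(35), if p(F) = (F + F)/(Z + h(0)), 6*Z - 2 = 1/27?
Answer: 22086/11 ≈ 2007.8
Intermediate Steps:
h(b) = 6*b
Z = 55/162 (Z = 1/3 + (1/6)/27 = 1/3 + (1/6)*(1/27) = 1/3 + 1/162 = 55/162 ≈ 0.33951)
p(F) = 324*F/55 (p(F) = (F + F)/(55/162 + 6*0) = (2*F)/(55/162 + 0) = (2*F)/(55/162) = (2*F)*(162/55) = 324*F/55)
2214 - p(35) = 2214 - 324*35/55 = 2214 - 1*2268/11 = 2214 - 2268/11 = 22086/11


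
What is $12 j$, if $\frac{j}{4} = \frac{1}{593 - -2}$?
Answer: $\frac{48}{595} \approx 0.080672$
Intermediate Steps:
$j = \frac{4}{595}$ ($j = \frac{4}{593 - -2} = \frac{4}{593 + \left(-822 + 824\right)} = \frac{4}{593 + 2} = \frac{4}{595} \approx 0.0067227$)
$12 j = 12 \cdot \frac{4}{595} = \frac{48}{595}$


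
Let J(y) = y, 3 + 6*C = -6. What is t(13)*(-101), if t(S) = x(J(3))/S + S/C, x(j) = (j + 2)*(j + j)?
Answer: 25048/39 ≈ 642.26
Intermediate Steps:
C = -3/2 (C = -1/2 + (1/6)*(-6) = -1/2 - 1 = -3/2 ≈ -1.5000)
x(j) = 2*j*(2 + j) (x(j) = (2 + j)*(2*j) = 2*j*(2 + j))
t(S) = 30/S - 2*S/3 (t(S) = (2*3*(2 + 3))/S + S/(-3/2) = (2*3*5)/S + S*(-2/3) = 30/S - 2*S/3)
t(13)*(-101) = (30/13 - 2/3*13)*(-101) = (30*(1/13) - 26/3)*(-101) = (30/13 - 26/3)*(-101) = -248/39*(-101) = 25048/39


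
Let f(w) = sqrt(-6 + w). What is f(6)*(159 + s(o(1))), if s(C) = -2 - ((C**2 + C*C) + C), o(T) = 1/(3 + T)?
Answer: 0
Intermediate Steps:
s(C) = -2 - C - 2*C**2 (s(C) = -2 - ((C**2 + C**2) + C) = -2 - (2*C**2 + C) = -2 - (C + 2*C**2) = -2 + (-C - 2*C**2) = -2 - C - 2*C**2)
f(6)*(159 + s(o(1))) = sqrt(-6 + 6)*(159 + (-2 - 1/(3 + 1) - 2/(3 + 1)**2)) = sqrt(0)*(159 + (-2 - 1/4 - 2*(1/4)**2)) = 0*(159 + (-2 - 1*1/4 - 2*(1/4)**2)) = 0*(159 + (-2 - 1/4 - 2*1/16)) = 0*(159 + (-2 - 1/4 - 1/8)) = 0*(159 - 19/8) = 0*(1253/8) = 0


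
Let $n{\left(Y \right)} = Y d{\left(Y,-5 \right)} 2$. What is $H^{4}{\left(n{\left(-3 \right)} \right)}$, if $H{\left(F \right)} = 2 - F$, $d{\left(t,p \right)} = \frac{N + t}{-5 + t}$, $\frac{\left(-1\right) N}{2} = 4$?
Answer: $\frac{2825761}{256} \approx 11038.0$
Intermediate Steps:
$N = -8$ ($N = \left(-2\right) 4 = -8$)
$d{\left(t,p \right)} = \frac{-8 + t}{-5 + t}$
$n{\left(Y \right)} = \frac{2 Y \left(-8 + Y\right)}{-5 + Y}$ ($n{\left(Y \right)} = Y \frac{-8 + Y}{-5 + Y} 2 = \frac{Y \left(-8 + Y\right)}{-5 + Y} 2 = \frac{2 Y \left(-8 + Y\right)}{-5 + Y}$)
$H^{4}{\left(n{\left(-3 \right)} \right)} = \left(2 - 2 \left(-3\right) \frac{1}{-5 - 3} \left(-8 - 3\right)\right)^{4} = \left(2 - 2 \left(-3\right) \frac{1}{-8} \left(-11\right)\right)^{4} = \left(2 - 2 \left(-3\right) \left(- \frac{1}{8}\right) \left(-11\right)\right)^{4} = \left(2 - - \frac{33}{4}\right)^{4} = \left(2 + \frac{33}{4}\right)^{4} = \left(\frac{41}{4}\right)^{4} = \frac{2825761}{256}$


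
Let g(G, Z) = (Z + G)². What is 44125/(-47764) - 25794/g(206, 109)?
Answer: -623369749/526598100 ≈ -1.1838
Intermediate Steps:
g(G, Z) = (G + Z)²
44125/(-47764) - 25794/g(206, 109) = 44125/(-47764) - 25794/(206 + 109)² = 44125*(-1/47764) - 25794/(315²) = -44125/47764 - 25794/99225 = -44125/47764 - 25794*1/99225 = -44125/47764 - 2866/11025 = -623369749/526598100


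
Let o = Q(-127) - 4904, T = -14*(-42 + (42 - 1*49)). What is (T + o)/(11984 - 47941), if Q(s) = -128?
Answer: 106/877 ≈ 0.12087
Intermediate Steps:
T = 686 (T = -14*(-42 + (42 - 49)) = -14*(-42 - 7) = -14*(-49) = 686)
o = -5032 (o = -128 - 4904 = -5032)
(T + o)/(11984 - 47941) = (686 - 5032)/(11984 - 47941) = -4346/(-35957) = -4346*(-1/35957) = 106/877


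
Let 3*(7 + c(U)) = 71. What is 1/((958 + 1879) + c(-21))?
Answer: 3/8561 ≈ 0.00035043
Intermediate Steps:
c(U) = 50/3 (c(U) = -7 + (⅓)*71 = -7 + 71/3 = 50/3)
1/((958 + 1879) + c(-21)) = 1/((958 + 1879) + 50/3) = 1/(2837 + 50/3) = 1/(8561/3) = 3/8561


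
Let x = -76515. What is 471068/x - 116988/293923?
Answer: -147409056584/22489518345 ≈ -6.5546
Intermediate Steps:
471068/x - 116988/293923 = 471068/(-76515) - 116988/293923 = 471068*(-1/76515) - 116988*1/293923 = -471068/76515 - 116988/293923 = -147409056584/22489518345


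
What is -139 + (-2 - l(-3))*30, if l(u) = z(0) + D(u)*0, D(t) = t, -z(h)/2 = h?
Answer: -199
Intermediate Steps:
z(h) = -2*h
l(u) = 0 (l(u) = -2*0 + u*0 = 0 + 0 = 0)
-139 + (-2 - l(-3))*30 = -139 + (-2 - 1*0)*30 = -139 + (-2 + 0)*30 = -139 - 2*30 = -139 - 60 = -199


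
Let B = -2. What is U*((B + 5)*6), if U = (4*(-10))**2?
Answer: 28800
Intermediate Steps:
U = 1600 (U = (-40)**2 = 1600)
U*((B + 5)*6) = 1600*((-2 + 5)*6) = 1600*(3*6) = 1600*18 = 28800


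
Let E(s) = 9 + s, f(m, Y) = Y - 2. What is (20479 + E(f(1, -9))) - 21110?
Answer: -633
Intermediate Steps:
f(m, Y) = -2 + Y
(20479 + E(f(1, -9))) - 21110 = (20479 + (9 + (-2 - 9))) - 21110 = (20479 + (9 - 11)) - 21110 = (20479 - 2) - 21110 = 20477 - 21110 = -633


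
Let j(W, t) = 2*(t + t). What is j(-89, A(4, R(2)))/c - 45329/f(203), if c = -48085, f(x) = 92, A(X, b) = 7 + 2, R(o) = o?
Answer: -2179648277/4423820 ≈ -492.71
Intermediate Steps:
A(X, b) = 9
j(W, t) = 4*t (j(W, t) = 2*(2*t) = 4*t)
j(-89, A(4, R(2)))/c - 45329/f(203) = (4*9)/(-48085) - 45329/92 = 36*(-1/48085) - 45329*1/92 = -36/48085 - 45329/92 = -2179648277/4423820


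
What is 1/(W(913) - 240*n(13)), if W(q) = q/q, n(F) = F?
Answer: -1/3119 ≈ -0.00032062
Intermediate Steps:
W(q) = 1
1/(W(913) - 240*n(13)) = 1/(1 - 240*13) = 1/(1 - 3120) = 1/(-3119) = -1/3119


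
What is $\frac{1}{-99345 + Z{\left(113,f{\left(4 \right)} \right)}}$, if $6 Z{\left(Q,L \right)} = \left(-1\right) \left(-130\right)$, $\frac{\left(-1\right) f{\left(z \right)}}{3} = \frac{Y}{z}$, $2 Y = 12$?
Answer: $- \frac{3}{297970} \approx -1.0068 \cdot 10^{-5}$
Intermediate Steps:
$Y = 6$ ($Y = \frac{1}{2} \cdot 12 = 6$)
$f{\left(z \right)} = - \frac{18}{z}$ ($f{\left(z \right)} = - 3 \frac{6}{z} = - \frac{18}{z}$)
$Z{\left(Q,L \right)} = \frac{65}{3}$ ($Z{\left(Q,L \right)} = \frac{\left(-1\right) \left(-130\right)}{6} = \frac{1}{6} \cdot 130 = \frac{65}{3}$)
$\frac{1}{-99345 + Z{\left(113,f{\left(4 \right)} \right)}} = \frac{1}{-99345 + \frac{65}{3}} = \frac{1}{- \frac{297970}{3}} = - \frac{3}{297970}$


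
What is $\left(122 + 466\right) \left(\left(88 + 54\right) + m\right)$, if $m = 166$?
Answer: $181104$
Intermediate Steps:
$\left(122 + 466\right) \left(\left(88 + 54\right) + m\right) = \left(122 + 466\right) \left(\left(88 + 54\right) + 166\right) = 588 \left(142 + 166\right) = 588 \cdot 308 = 181104$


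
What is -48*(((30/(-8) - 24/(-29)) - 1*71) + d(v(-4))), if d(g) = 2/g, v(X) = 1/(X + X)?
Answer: 125172/29 ≈ 4316.3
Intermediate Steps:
v(X) = 1/(2*X)
-48*(((30/(-8) - 24/(-29)) - 1*71) + d(v(-4))) = -48*(((30/(-8) - 24/(-29)) - 1*71) + 2/(((½)/(-4)))) = -48*(((30*(-⅛) - 24*(-1/29)) - 71) + 2/(((½)*(-¼)))) = -48*(((-15/4 + 24/29) - 71) + 2/(-⅛)) = -48*((-339/116 - 71) + 2*(-8)) = -48*(-8575/116 - 16) = -48*(-10431/116) = 125172/29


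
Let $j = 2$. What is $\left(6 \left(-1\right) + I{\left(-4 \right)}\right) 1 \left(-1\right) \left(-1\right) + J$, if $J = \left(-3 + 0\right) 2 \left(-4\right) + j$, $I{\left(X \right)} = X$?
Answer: $16$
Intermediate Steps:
$J = 26$ ($J = \left(-3 + 0\right) 2 \left(-4\right) + 2 = \left(-3\right) 2 \left(-4\right) + 2 = \left(-6\right) \left(-4\right) + 2 = 24 + 2 = 26$)
$\left(6 \left(-1\right) + I{\left(-4 \right)}\right) 1 \left(-1\right) \left(-1\right) + J = \left(6 \left(-1\right) - 4\right) 1 \left(-1\right) \left(-1\right) + 26 = \left(-6 - 4\right) \left(\left(-1\right) \left(-1\right)\right) + 26 = \left(-10\right) 1 + 26 = -10 + 26 = 16$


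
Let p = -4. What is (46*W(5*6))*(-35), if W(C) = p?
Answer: 6440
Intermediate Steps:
W(C) = -4
(46*W(5*6))*(-35) = (46*(-4))*(-35) = -184*(-35) = 6440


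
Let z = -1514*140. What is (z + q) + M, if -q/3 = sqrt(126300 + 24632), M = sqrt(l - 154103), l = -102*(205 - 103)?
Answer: -211960 - 6*sqrt(37733) + I*sqrt(164507) ≈ -2.1313e+5 + 405.59*I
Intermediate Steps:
l = -10404 (l = -102*102 = -10404)
z = -211960
M = I*sqrt(164507) (M = sqrt(-10404 - 154103) = sqrt(-164507) = I*sqrt(164507) ≈ 405.59*I)
q = -6*sqrt(37733) (q = -3*sqrt(126300 + 24632) = -6*sqrt(37733) ≈ -1165.5)
(z + q) + M = (-211960 - 6*sqrt(37733)) + I*sqrt(164507) = -211960 - 6*sqrt(37733) + I*sqrt(164507)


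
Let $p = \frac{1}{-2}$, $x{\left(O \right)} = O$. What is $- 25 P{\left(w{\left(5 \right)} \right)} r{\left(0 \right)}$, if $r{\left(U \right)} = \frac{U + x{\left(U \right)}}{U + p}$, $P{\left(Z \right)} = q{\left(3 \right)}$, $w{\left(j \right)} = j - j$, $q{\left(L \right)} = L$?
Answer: $0$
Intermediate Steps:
$w{\left(j \right)} = 0$
$p = - \frac{1}{2} \approx -0.5$
$P{\left(Z \right)} = 3$
$r{\left(U \right)} = \frac{2 U}{- \frac{1}{2} + U}$ ($r{\left(U \right)} = \frac{U + U}{U - \frac{1}{2}} = \frac{2 U}{- \frac{1}{2} + U}$)
$- 25 P{\left(w{\left(5 \right)} \right)} r{\left(0 \right)} = \left(-25\right) 3 \cdot 4 \cdot 0 \frac{1}{-1 + 2 \cdot 0} = - 75 \cdot 4 \cdot 0 \frac{1}{-1 + 0} = - 75 \cdot 4 \cdot 0 \frac{1}{-1} = - 75 \cdot 4 \cdot 0 \left(-1\right) = \left(-75\right) 0 = 0$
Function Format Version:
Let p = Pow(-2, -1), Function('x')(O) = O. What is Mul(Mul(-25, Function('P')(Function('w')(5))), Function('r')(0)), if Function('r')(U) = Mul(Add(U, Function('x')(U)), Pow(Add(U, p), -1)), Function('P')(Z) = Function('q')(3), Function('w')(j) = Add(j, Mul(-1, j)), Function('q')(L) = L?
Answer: 0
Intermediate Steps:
Function('w')(j) = 0
p = Rational(-1, 2) ≈ -0.50000
Function('P')(Z) = 3
Function('r')(U) = Mul(2, U, Pow(Add(Rational(-1, 2), U), -1)) (Function('r')(U) = Mul(Add(U, U), Pow(Add(U, Rational(-1, 2)), -1)) = Mul(Mul(2, U), Pow(Add(Rational(-1, 2), U), -1)) = Mul(2, U, Pow(Add(Rational(-1, 2), U), -1)))
Mul(Mul(-25, Function('P')(Function('w')(5))), Function('r')(0)) = Mul(Mul(-25, 3), Mul(4, 0, Pow(Add(-1, Mul(2, 0)), -1))) = Mul(-75, Mul(4, 0, Pow(Add(-1, 0), -1))) = Mul(-75, Mul(4, 0, Pow(-1, -1))) = Mul(-75, Mul(4, 0, -1)) = Mul(-75, 0) = 0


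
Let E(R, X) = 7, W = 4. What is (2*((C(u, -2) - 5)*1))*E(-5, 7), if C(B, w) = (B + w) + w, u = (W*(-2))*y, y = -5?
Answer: 434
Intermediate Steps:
u = 40 (u = (4*(-2))*(-5) = -8*(-5) = 40)
C(B, w) = B + 2*w
(2*((C(u, -2) - 5)*1))*E(-5, 7) = (2*(((40 + 2*(-2)) - 5)*1))*7 = (2*(((40 - 4) - 5)*1))*7 = (2*((36 - 5)*1))*7 = (2*(31*1))*7 = (2*31)*7 = 62*7 = 434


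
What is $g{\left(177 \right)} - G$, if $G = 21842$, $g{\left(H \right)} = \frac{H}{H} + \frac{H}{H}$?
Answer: $-21840$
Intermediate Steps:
$g{\left(H \right)} = 2$ ($g{\left(H \right)} = 1 + 1 = 2$)
$g{\left(177 \right)} - G = 2 - 21842 = -21840$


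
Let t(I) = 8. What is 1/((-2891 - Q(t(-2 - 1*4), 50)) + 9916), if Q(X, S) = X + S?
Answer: 1/6967 ≈ 0.00014353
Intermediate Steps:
Q(X, S) = S + X
1/((-2891 - Q(t(-2 - 1*4), 50)) + 9916) = 1/((-2891 - (50 + 8)) + 9916) = 1/((-2891 - 1*58) + 9916) = 1/((-2891 - 58) + 9916) = 1/(-2949 + 9916) = 1/6967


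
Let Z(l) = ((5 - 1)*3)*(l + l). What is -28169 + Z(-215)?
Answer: -33329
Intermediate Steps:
Z(l) = 24*l (Z(l) = (4*3)*(2*l) = 12*(2*l) = 24*l)
-28169 + Z(-215) = -28169 + 24*(-215) = -28169 - 5160 = -33329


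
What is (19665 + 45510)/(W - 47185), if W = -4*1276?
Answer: -65175/52289 ≈ -1.2464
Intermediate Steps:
W = -5104
(19665 + 45510)/(W - 47185) = (19665 + 45510)/(-5104 - 47185) = 65175/(-52289) = 65175*(-1/52289) = -65175/52289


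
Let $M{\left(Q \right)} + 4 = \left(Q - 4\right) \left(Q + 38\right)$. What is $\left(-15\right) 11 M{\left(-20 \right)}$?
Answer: $71940$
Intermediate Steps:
$M{\left(Q \right)} = -4 + \left(-4 + Q\right) \left(38 + Q\right)$ ($M{\left(Q \right)} = -4 + \left(Q - 4\right) \left(Q + 38\right) = -4 + \left(-4 + Q\right) \left(38 + Q\right)$)
$\left(-15\right) 11 M{\left(-20 \right)} = \left(-15\right) 11 \left(-156 + \left(-20\right)^{2} + 34 \left(-20\right)\right) = - 165 \left(-156 + 400 - 680\right) = \left(-165\right) \left(-436\right) = 71940$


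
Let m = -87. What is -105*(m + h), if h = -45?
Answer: 13860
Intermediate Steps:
-105*(m + h) = -105*(-87 - 45) = -105*(-132) = 13860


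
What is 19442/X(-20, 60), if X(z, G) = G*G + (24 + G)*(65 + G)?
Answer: 9721/7050 ≈ 1.3789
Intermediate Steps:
X(z, G) = G² + (24 + G)*(65 + G)
19442/X(-20, 60) = 19442/(1560 + 2*60² + 89*60) = 19442/(1560 + 2*3600 + 5340) = 19442/(1560 + 7200 + 5340) = 19442/14100 = 19442*(1/14100) = 9721/7050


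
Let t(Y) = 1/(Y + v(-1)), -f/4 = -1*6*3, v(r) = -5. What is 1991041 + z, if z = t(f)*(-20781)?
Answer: 133378966/67 ≈ 1.9907e+6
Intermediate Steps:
f = 72 (f = -4*(-1*6)*3 = -(-24)*3 = -4*(-18) = 72)
t(Y) = 1/(-5 + Y) (t(Y) = 1/(Y - 5) = 1/(-5 + Y))
z = -20781/67 (z = -20781/(-5 + 72) = -20781/67 ≈ -310.16)
1991041 + z = 1991041 - 20781/67 = 133378966/67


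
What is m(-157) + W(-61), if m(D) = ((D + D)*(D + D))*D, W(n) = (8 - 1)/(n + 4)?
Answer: -882335611/57 ≈ -1.5480e+7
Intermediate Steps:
W(n) = 7/(4 + n)
m(D) = 4*D³ (m(D) = ((2*D)*(2*D))*D = (4*D²)*D = 4*D³)
m(-157) + W(-61) = 4*(-157)³ + 7/(4 - 61) = 4*(-3869893) + 7/(-57) = -15479572 + 7*(-1/57) = -15479572 - 7/57 = -882335611/57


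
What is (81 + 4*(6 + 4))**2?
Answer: 14641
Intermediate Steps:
(81 + 4*(6 + 4))**2 = (81 + 4*10)**2 = (81 + 40)**2 = 121**2 = 14641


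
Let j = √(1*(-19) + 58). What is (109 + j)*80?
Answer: 8720 + 80*√39 ≈ 9219.6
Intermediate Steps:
j = √39 (j = √(-19 + 58) = √39 ≈ 6.2450)
(109 + j)*80 = (109 + √39)*80 = 8720 + 80*√39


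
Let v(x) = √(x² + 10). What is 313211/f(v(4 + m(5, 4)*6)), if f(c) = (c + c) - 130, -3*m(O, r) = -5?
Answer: -20358715/8038 - 313211*√206/8038 ≈ -3092.1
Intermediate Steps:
m(O, r) = 5/3 (m(O, r) = -⅓*(-5) = 5/3)
v(x) = √(10 + x²)
f(c) = -130 + 2*c (f(c) = 2*c - 130 = -130 + 2*c)
313211/f(v(4 + m(5, 4)*6)) = 313211/(-130 + 2*√(10 + (4 + (5/3)*6)²)) = 313211/(-130 + 2*√(10 + (4 + 10)²)) = 313211/(-130 + 2*√(10 + 14²)) = 313211/(-130 + 2*√(10 + 196)) = 313211/(-130 + 2*√206)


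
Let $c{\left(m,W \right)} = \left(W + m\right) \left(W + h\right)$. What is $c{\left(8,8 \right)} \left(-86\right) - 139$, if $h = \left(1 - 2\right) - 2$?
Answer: $-7019$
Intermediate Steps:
$h = -3$ ($h = -1 - 2 = -3$)
$c{\left(m,W \right)} = \left(-3 + W\right) \left(W + m\right)$ ($c{\left(m,W \right)} = \left(W + m\right) \left(W - 3\right) = \left(W + m\right) \left(-3 + W\right) = \left(-3 + W\right) \left(W + m\right)$)
$c{\left(8,8 \right)} \left(-86\right) - 139 = \left(8^{2} - 24 - 24 + 8 \cdot 8\right) \left(-86\right) - 139 = \left(64 - 24 - 24 + 64\right) \left(-86\right) - 139 = 80 \left(-86\right) - 139 = -6880 - 139 = -7019$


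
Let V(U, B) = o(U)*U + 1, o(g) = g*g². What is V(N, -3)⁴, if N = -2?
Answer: 83521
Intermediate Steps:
o(g) = g³
V(U, B) = 1 + U⁴ (V(U, B) = U³*U + 1 = U⁴ + 1 = 1 + U⁴)
V(N, -3)⁴ = (1 + (-2)⁴)⁴ = (1 + 16)⁴ = 17⁴ = 83521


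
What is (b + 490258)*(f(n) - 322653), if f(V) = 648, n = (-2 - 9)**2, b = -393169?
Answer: -31263143445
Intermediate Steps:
n = 121 (n = (-11)**2 = 121)
(b + 490258)*(f(n) - 322653) = (-393169 + 490258)*(648 - 322653) = 97089*(-322005) = -31263143445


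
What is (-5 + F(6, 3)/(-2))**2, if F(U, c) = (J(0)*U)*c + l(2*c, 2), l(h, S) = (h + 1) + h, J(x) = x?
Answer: 529/4 ≈ 132.25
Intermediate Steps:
l(h, S) = 1 + 2*h (l(h, S) = (1 + h) + h = 1 + 2*h)
F(U, c) = 1 + 4*c (F(U, c) = (0*U)*c + (1 + 2*(2*c)) = 0*c + (1 + 4*c) = 0 + (1 + 4*c) = 1 + 4*c)
(-5 + F(6, 3)/(-2))**2 = (-5 + (1 + 4*3)/(-2))**2 = (-5 + (1 + 12)*(-1/2))**2 = (-5 + 13*(-1/2))**2 = (-5 - 13/2)**2 = (-23/2)**2 = 529/4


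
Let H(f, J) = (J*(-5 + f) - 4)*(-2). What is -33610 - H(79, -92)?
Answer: -47234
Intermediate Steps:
H(f, J) = 8 - 2*J*(-5 + f) (H(f, J) = (-4 + J*(-5 + f))*(-2) = 8 - 2*J*(-5 + f))
-33610 - H(79, -92) = -33610 - (8 + 10*(-92) - 2*(-92)*79) = -33610 - (8 - 920 + 14536) = -33610 - 1*13624 = -33610 - 13624 = -47234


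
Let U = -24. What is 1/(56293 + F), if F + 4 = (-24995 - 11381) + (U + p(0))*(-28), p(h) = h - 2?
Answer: 1/20641 ≈ 4.8447e-5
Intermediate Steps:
p(h) = -2 + h
F = -35652 (F = -4 + ((-24995 - 11381) + (-24 + (-2 + 0))*(-28)) = -4 + (-36376 + (-24 - 2)*(-28)) = -4 + (-36376 - 26*(-28)) = -4 + (-36376 + 728) = -4 - 35648 = -35652)
1/(56293 + F) = 1/(56293 - 35652) = 1/20641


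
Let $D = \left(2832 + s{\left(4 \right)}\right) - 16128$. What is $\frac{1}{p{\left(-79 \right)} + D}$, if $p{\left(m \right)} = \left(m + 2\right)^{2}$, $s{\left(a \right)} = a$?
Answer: $- \frac{1}{7363} \approx -0.00013581$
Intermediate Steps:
$p{\left(m \right)} = \left(2 + m\right)^{2}$
$D = -13292$ ($D = \left(2832 + 4\right) - 16128 = 2836 - 16128 = -13292$)
$\frac{1}{p{\left(-79 \right)} + D} = \frac{1}{\left(2 - 79\right)^{2} - 13292} = \frac{1}{\left(-77\right)^{2} - 13292} = \frac{1}{5929 - 13292} = \frac{1}{-7363} = - \frac{1}{7363}$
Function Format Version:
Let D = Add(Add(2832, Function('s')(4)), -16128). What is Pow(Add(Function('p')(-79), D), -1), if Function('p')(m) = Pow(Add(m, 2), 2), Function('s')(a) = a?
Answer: Rational(-1, 7363) ≈ -0.00013581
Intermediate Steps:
Function('p')(m) = Pow(Add(2, m), 2)
D = -13292 (D = Add(Add(2832, 4), -16128) = Add(2836, -16128) = -13292)
Pow(Add(Function('p')(-79), D), -1) = Pow(Add(Pow(Add(2, -79), 2), -13292), -1) = Pow(Add(Pow(-77, 2), -13292), -1) = Pow(Add(5929, -13292), -1) = Pow(-7363, -1) = Rational(-1, 7363)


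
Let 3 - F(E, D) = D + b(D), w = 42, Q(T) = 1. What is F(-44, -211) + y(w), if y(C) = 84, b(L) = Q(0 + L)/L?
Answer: 62879/211 ≈ 298.00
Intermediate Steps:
b(L) = 1/L
F(E, D) = 3 - D - 1/D (F(E, D) = 3 - (D + 1/D) = 3 + (-D - 1/D) = 3 - D - 1/D)
F(-44, -211) + y(w) = (3 - 1*(-211) - 1/(-211)) + 84 = (3 + 211 - 1*(-1/211)) + 84 = (3 + 211 + 1/211) + 84 = 45155/211 + 84 = 62879/211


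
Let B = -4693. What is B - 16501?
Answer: -21194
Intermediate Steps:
B - 16501 = -4693 - 16501 = -21194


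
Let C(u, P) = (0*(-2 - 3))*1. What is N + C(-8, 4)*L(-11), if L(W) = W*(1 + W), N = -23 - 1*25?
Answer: -48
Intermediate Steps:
N = -48 (N = -23 - 25 = -48)
C(u, P) = 0 (C(u, P) = (0*(-5))*1 = 0*1 = 0)
N + C(-8, 4)*L(-11) = -48 + 0*(-11*(1 - 11)) = -48 + 0*(-11*(-10)) = -48 + 0*110 = -48 + 0 = -48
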